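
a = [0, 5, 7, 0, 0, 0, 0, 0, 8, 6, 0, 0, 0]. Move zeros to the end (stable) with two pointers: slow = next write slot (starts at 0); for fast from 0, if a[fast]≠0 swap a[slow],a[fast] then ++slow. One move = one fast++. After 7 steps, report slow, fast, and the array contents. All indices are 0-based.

slow=2, fast=7, a=[5, 7, 0, 0, 0, 0, 0, 0, 8, 6, 0, 0, 0]

slow=0 fast=0: a[fast]=0, fast++
slow=0 fast=1: a[fast]=5≠0 swap→a[0]=5, slow++,fast++
slow=1 fast=2: a[fast]=7≠0 swap→a[1]=7, slow++,fast++
slow=2 fast=3: a[fast]=0, fast++
slow=2 fast=4: a[fast]=0, fast++
slow=2 fast=5: a[fast]=0, fast++
slow=2 fast=6: a[fast]=0, fast++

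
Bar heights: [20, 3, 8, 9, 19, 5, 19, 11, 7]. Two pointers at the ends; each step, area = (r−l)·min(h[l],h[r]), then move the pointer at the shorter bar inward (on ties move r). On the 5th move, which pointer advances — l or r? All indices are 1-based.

r

[1,9] min(20,7)*8=56 best=56 * → r--
[1,8] min(20,11)*7=77 best=77 * → r--
[1,7] min(20,19)*6=114 best=114 * → r--
[1,6] min(20,5)*5=25 best=114 → r--
[1,5] min(20,19)*4=76 best=114 → r--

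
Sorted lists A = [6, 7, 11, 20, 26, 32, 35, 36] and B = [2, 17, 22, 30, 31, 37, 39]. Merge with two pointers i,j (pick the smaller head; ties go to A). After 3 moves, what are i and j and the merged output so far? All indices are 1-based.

i=3, j=2, merged so far=[2, 6, 7]

[i=1,j=1] A[i]=6>B[j]=2 take 2 → j++
[i=1,j=2] A[i]=6<=B[j]=17 take 6 → i++
[i=2,j=2] A[i]=7<=B[j]=17 take 7 → i++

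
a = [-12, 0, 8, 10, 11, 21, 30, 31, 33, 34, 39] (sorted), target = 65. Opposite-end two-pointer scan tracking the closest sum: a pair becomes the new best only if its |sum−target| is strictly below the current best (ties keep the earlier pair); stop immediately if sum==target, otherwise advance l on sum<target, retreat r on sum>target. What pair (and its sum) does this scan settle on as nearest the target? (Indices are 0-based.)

pair (31, 34) with sum 65 (|Δ|=0)

l=0 r=10: -12+39=27 d=38 *, l++
l=1 r=10: 0+39=39 d=26 *, l++
l=2 r=10: 8+39=47 d=18 *, l++
l=3 r=10: 10+39=49 d=16 *, l++
l=4 r=10: 11+39=50 d=15 *, l++
l=5 r=10: 21+39=60 d=5 *, l++
l=6 r=10: 30+39=69 d=4 *, r--
l=6 r=9: 30+34=64 d=1 *, l++
l=7 r=9: 31+34=65 d=0 *, stop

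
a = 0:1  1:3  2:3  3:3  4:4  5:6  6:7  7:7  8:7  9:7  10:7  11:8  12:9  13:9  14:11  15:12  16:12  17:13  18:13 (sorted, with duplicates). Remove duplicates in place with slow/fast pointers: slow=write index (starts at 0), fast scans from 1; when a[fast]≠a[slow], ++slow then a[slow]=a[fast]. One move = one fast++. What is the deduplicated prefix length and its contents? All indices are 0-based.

length 10; prefix = [1, 3, 4, 6, 7, 8, 9, 11, 12, 13]

slow=0 fast=1: a[fast]=3≠a[slow]=1 write a[1]=3, slow++,fast++
slow=1 fast=2: a[fast]=3=a[slow] dup, fast++
slow=1 fast=3: a[fast]=3=a[slow] dup, fast++
slow=1 fast=4: a[fast]=4≠a[slow]=3 write a[2]=4, slow++,fast++
slow=2 fast=5: a[fast]=6≠a[slow]=4 write a[3]=6, slow++,fast++
slow=3 fast=6: a[fast]=7≠a[slow]=6 write a[4]=7, slow++,fast++
slow=4 fast=7: a[fast]=7=a[slow] dup, fast++
slow=4 fast=8: a[fast]=7=a[slow] dup, fast++
slow=4 fast=9: a[fast]=7=a[slow] dup, fast++
slow=4 fast=10: a[fast]=7=a[slow] dup, fast++
slow=4 fast=11: a[fast]=8≠a[slow]=7 write a[5]=8, slow++,fast++
slow=5 fast=12: a[fast]=9≠a[slow]=8 write a[6]=9, slow++,fast++
slow=6 fast=13: a[fast]=9=a[slow] dup, fast++
slow=6 fast=14: a[fast]=11≠a[slow]=9 write a[7]=11, slow++,fast++
slow=7 fast=15: a[fast]=12≠a[slow]=11 write a[8]=12, slow++,fast++
slow=8 fast=16: a[fast]=12=a[slow] dup, fast++
slow=8 fast=17: a[fast]=13≠a[slow]=12 write a[9]=13, slow++,fast++
slow=9 fast=18: a[fast]=13=a[slow] dup, fast++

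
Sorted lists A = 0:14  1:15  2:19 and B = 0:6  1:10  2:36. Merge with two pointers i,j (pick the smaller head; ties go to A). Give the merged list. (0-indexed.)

[6, 10, 14, 15, 19, 36]

i=0 j=0: A[i]=14>B[j]=6 take 6, j++
i=0 j=1: A[i]=14>B[j]=10 take 10, j++
i=0 j=2: A[i]=14<=B[j]=36 take 14, i++
i=1 j=2: A[i]=15<=B[j]=36 take 15, i++
i=2 j=2: A[i]=19<=B[j]=36 take 19, i++
i=3 j=2: A done, take B[j]=36, j++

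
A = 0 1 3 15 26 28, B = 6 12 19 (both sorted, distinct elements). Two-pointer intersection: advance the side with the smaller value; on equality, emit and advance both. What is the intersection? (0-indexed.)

intersection = []

[i=0,j=0] 0<6 → i++
[i=1,j=0] 1<6 → i++
[i=2,j=0] 3<6 → i++
[i=3,j=0] 15>6 → j++
[i=3,j=1] 15>12 → j++
[i=3,j=2] 15<19 → i++
[i=4,j=2] 26>19 → j++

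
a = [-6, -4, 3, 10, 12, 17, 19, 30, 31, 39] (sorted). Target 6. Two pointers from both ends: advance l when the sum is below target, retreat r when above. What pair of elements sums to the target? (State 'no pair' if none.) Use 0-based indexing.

(-6, 12)

[0,9] -6+39=33 >6 → r--
[0,8] -6+31=25 >6 → r--
[0,7] -6+30=24 >6 → r--
[0,6] -6+19=13 >6 → r--
[0,5] -6+17=11 >6 → r--
[0,4] -6+12=6 → found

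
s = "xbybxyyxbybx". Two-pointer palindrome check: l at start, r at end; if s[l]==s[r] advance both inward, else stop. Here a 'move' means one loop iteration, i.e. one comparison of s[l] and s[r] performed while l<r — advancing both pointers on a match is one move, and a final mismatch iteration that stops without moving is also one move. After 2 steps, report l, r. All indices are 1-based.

[1,12] 'x'=='x' → l++,r--
[2,11] 'b'=='b' → l++,r--

l=3, r=10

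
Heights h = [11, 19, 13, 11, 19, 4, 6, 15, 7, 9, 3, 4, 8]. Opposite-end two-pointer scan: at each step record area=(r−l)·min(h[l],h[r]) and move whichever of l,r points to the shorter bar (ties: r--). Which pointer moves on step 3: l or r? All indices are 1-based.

l=1 r=13: min(11,8)*12=96 best=96 *, r--
l=1 r=12: min(11,4)*11=44 best=96, r--
l=1 r=11: min(11,3)*10=30 best=96, r--

r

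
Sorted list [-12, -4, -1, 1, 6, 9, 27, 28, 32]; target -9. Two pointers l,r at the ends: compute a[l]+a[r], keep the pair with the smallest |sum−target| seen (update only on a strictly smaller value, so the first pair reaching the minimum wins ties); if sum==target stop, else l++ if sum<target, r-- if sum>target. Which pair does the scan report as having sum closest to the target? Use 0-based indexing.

pair (-12, 1) with sum -11 (|Δ|=2)

[0,8] -12+32=20 d=29 * → r--
[0,7] -12+28=16 d=25 * → r--
[0,6] -12+27=15 d=24 * → r--
[0,5] -12+9=-3 d=6 * → r--
[0,4] -12+6=-6 d=3 * → r--
[0,3] -12+1=-11 d=2 * → l++
[1,3] -4+1=-3 d=6 → r--
[1,2] -4+-1=-5 d=4 → r--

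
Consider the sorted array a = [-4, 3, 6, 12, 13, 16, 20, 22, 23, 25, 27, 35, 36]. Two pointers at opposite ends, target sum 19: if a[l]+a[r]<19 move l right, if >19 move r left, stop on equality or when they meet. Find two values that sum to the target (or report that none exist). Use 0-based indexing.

l=0 r=12: -4+36=32 >19, r--
l=0 r=11: -4+35=31 >19, r--
l=0 r=10: -4+27=23 >19, r--
l=0 r=9: -4+25=21 >19, r--
l=0 r=8: -4+23=19, found

(-4, 23)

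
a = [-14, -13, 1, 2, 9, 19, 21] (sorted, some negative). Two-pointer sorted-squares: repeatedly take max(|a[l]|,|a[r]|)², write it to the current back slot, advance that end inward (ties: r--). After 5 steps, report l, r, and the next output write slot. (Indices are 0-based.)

l=2, r=3, next write slot=1

[0,6] |-14|<=|21| out[6]=441 → r--
[0,5] |-14|<=|19| out[5]=361 → r--
[0,4] |-14|>|9| out[4]=196 → l++
[1,4] |-13|>|9| out[3]=169 → l++
[2,4] |1|<=|9| out[2]=81 → r--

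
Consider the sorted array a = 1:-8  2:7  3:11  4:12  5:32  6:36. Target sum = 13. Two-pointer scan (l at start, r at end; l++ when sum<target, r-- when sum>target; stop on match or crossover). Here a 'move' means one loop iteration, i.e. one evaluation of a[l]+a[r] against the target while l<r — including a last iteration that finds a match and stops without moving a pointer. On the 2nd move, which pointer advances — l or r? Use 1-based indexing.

l=1 r=6: -8+36=28 >13, r--
l=1 r=5: -8+32=24 >13, r--

r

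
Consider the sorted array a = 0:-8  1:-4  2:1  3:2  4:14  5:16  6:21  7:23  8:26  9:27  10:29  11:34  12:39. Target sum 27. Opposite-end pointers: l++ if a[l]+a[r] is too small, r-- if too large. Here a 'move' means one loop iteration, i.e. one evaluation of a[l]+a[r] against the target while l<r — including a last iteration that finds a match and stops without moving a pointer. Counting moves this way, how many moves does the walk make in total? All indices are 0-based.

l=0 r=12: -8+39=31 >27, r--
l=0 r=11: -8+34=26 <27, l++
l=1 r=11: -4+34=30 >27, r--
l=1 r=10: -4+29=25 <27, l++
l=2 r=10: 1+29=30 >27, r--
l=2 r=9: 1+27=28 >27, r--
l=2 r=8: 1+26=27, found

7 moves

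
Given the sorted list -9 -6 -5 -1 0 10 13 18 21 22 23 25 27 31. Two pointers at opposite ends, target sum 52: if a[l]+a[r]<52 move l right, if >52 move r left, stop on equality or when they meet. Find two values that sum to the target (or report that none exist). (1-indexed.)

l=1 r=14: -9+31=22 <52, l++
l=2 r=14: -6+31=25 <52, l++
l=3 r=14: -5+31=26 <52, l++
l=4 r=14: -1+31=30 <52, l++
l=5 r=14: 0+31=31 <52, l++
l=6 r=14: 10+31=41 <52, l++
l=7 r=14: 13+31=44 <52, l++
l=8 r=14: 18+31=49 <52, l++
l=9 r=14: 21+31=52, found

(21, 31)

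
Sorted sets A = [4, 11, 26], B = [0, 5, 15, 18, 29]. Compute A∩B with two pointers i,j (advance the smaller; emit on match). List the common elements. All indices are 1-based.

i=1 j=1: 4>0, j++
i=1 j=2: 4<5, i++
i=2 j=2: 11>5, j++
i=2 j=3: 11<15, i++
i=3 j=3: 26>15, j++
i=3 j=4: 26>18, j++
i=3 j=5: 26<29, i++

intersection = []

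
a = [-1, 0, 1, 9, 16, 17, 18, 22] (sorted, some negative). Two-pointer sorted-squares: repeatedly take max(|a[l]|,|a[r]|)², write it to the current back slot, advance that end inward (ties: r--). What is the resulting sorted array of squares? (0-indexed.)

[0,7] |-1|<=|22| out[7]=484 → r--
[0,6] |-1|<=|18| out[6]=324 → r--
[0,5] |-1|<=|17| out[5]=289 → r--
[0,4] |-1|<=|16| out[4]=256 → r--
[0,3] |-1|<=|9| out[3]=81 → r--
[0,2] |-1|<=|1| out[2]=1 → r--
[0,1] |-1|>|0| out[1]=1 → l++
[1,1] |0|<=|0| out[0]=0 → r--

[0, 1, 1, 81, 256, 289, 324, 484]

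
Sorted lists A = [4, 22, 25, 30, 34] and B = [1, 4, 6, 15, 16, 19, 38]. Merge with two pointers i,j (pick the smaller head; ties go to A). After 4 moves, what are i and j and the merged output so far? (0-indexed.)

[i=0,j=0] A[i]=4>B[j]=1 take 1 → j++
[i=0,j=1] A[i]=4<=B[j]=4 take 4 → i++
[i=1,j=1] A[i]=22>B[j]=4 take 4 → j++
[i=1,j=2] A[i]=22>B[j]=6 take 6 → j++

i=1, j=3, merged so far=[1, 4, 4, 6]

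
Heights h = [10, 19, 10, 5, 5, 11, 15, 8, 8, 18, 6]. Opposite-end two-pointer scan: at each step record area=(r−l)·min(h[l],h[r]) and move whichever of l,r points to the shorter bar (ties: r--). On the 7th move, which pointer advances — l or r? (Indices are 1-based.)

r

[1,11] min(10,6)*10=60 best=60 * → r--
[1,10] min(10,18)*9=90 best=90 * → l++
[2,10] min(19,18)*8=144 best=144 * → r--
[2,9] min(19,8)*7=56 best=144 → r--
[2,8] min(19,8)*6=48 best=144 → r--
[2,7] min(19,15)*5=75 best=144 → r--
[2,6] min(19,11)*4=44 best=144 → r--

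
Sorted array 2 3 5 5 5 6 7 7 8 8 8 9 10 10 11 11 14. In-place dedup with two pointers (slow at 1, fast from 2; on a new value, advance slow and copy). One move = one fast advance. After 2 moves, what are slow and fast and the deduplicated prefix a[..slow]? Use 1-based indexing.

(s=1,f=2) a[fast]=3≠a[slow]=2 write a[2]=3 → slow++,fast++
(s=2,f=3) a[fast]=5≠a[slow]=3 write a[3]=5 → slow++,fast++

slow=3, fast=4, prefix=[2, 3, 5]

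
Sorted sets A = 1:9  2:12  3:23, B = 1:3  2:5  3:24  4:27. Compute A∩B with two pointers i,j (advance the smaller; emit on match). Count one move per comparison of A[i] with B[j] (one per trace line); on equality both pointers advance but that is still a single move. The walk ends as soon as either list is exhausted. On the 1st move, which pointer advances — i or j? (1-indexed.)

[i=1,j=1] 9>3 → j++

j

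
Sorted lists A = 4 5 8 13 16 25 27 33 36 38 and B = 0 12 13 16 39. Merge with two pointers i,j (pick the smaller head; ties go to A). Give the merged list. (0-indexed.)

[0, 4, 5, 8, 12, 13, 13, 16, 16, 25, 27, 33, 36, 38, 39]

i=0 j=0: A[i]=4>B[j]=0 take 0, j++
i=0 j=1: A[i]=4<=B[j]=12 take 4, i++
i=1 j=1: A[i]=5<=B[j]=12 take 5, i++
i=2 j=1: A[i]=8<=B[j]=12 take 8, i++
i=3 j=1: A[i]=13>B[j]=12 take 12, j++
i=3 j=2: A[i]=13<=B[j]=13 take 13, i++
i=4 j=2: A[i]=16>B[j]=13 take 13, j++
i=4 j=3: A[i]=16<=B[j]=16 take 16, i++
i=5 j=3: A[i]=25>B[j]=16 take 16, j++
i=5 j=4: A[i]=25<=B[j]=39 take 25, i++
i=6 j=4: A[i]=27<=B[j]=39 take 27, i++
i=7 j=4: A[i]=33<=B[j]=39 take 33, i++
i=8 j=4: A[i]=36<=B[j]=39 take 36, i++
i=9 j=4: A[i]=38<=B[j]=39 take 38, i++
i=10 j=4: A done, take B[j]=39, j++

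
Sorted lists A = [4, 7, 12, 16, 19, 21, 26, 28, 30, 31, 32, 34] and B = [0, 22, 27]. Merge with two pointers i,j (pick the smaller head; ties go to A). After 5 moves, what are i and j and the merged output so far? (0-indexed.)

i=4, j=1, merged so far=[0, 4, 7, 12, 16]

[i=0,j=0] A[i]=4>B[j]=0 take 0 → j++
[i=0,j=1] A[i]=4<=B[j]=22 take 4 → i++
[i=1,j=1] A[i]=7<=B[j]=22 take 7 → i++
[i=2,j=1] A[i]=12<=B[j]=22 take 12 → i++
[i=3,j=1] A[i]=16<=B[j]=22 take 16 → i++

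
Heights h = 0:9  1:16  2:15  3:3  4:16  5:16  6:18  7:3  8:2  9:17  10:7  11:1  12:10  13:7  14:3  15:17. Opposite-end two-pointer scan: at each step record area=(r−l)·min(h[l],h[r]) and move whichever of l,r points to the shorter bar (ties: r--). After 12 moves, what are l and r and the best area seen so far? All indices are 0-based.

l=6, r=9, best area=224

[0,15] min(9,17)*15=135 best=135 * → l++
[1,15] min(16,17)*14=224 best=224 * → l++
[2,15] min(15,17)*13=195 best=224 → l++
[3,15] min(3,17)*12=36 best=224 → l++
[4,15] min(16,17)*11=176 best=224 → l++
[5,15] min(16,17)*10=160 best=224 → l++
[6,15] min(18,17)*9=153 best=224 → r--
[6,14] min(18,3)*8=24 best=224 → r--
[6,13] min(18,7)*7=49 best=224 → r--
[6,12] min(18,10)*6=60 best=224 → r--
[6,11] min(18,1)*5=5 best=224 → r--
[6,10] min(18,7)*4=28 best=224 → r--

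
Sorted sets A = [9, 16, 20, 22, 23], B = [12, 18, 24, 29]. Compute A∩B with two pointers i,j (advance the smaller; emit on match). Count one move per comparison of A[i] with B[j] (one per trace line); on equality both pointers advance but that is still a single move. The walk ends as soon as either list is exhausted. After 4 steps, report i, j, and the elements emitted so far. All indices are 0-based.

[i=0,j=0] 9<12 → i++
[i=1,j=0] 16>12 → j++
[i=1,j=1] 16<18 → i++
[i=2,j=1] 20>18 → j++

i=2, j=2, emitted=[]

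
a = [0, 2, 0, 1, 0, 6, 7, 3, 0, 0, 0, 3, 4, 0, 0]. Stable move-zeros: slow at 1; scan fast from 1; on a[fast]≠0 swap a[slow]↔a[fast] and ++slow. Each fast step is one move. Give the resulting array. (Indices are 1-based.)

[2, 1, 6, 7, 3, 3, 4, 0, 0, 0, 0, 0, 0, 0, 0]

slow=1 fast=1: a[fast]=0, fast++
slow=1 fast=2: a[fast]=2≠0 swap→a[1]=2, slow++,fast++
slow=2 fast=3: a[fast]=0, fast++
slow=2 fast=4: a[fast]=1≠0 swap→a[2]=1, slow++,fast++
slow=3 fast=5: a[fast]=0, fast++
slow=3 fast=6: a[fast]=6≠0 swap→a[3]=6, slow++,fast++
slow=4 fast=7: a[fast]=7≠0 swap→a[4]=7, slow++,fast++
slow=5 fast=8: a[fast]=3≠0 swap→a[5]=3, slow++,fast++
slow=6 fast=9: a[fast]=0, fast++
slow=6 fast=10: a[fast]=0, fast++
slow=6 fast=11: a[fast]=0, fast++
slow=6 fast=12: a[fast]=3≠0 swap→a[6]=3, slow++,fast++
slow=7 fast=13: a[fast]=4≠0 swap→a[7]=4, slow++,fast++
slow=8 fast=14: a[fast]=0, fast++
slow=8 fast=15: a[fast]=0, fast++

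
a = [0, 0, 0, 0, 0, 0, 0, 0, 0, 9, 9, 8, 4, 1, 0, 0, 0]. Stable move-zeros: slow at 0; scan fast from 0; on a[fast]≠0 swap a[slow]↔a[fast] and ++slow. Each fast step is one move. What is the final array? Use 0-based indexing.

[9, 9, 8, 4, 1, 0, 0, 0, 0, 0, 0, 0, 0, 0, 0, 0, 0]

slow=0 fast=0: a[fast]=0, fast++
slow=0 fast=1: a[fast]=0, fast++
slow=0 fast=2: a[fast]=0, fast++
slow=0 fast=3: a[fast]=0, fast++
slow=0 fast=4: a[fast]=0, fast++
slow=0 fast=5: a[fast]=0, fast++
slow=0 fast=6: a[fast]=0, fast++
slow=0 fast=7: a[fast]=0, fast++
slow=0 fast=8: a[fast]=0, fast++
slow=0 fast=9: a[fast]=9≠0 swap→a[0]=9, slow++,fast++
slow=1 fast=10: a[fast]=9≠0 swap→a[1]=9, slow++,fast++
slow=2 fast=11: a[fast]=8≠0 swap→a[2]=8, slow++,fast++
slow=3 fast=12: a[fast]=4≠0 swap→a[3]=4, slow++,fast++
slow=4 fast=13: a[fast]=1≠0 swap→a[4]=1, slow++,fast++
slow=5 fast=14: a[fast]=0, fast++
slow=5 fast=15: a[fast]=0, fast++
slow=5 fast=16: a[fast]=0, fast++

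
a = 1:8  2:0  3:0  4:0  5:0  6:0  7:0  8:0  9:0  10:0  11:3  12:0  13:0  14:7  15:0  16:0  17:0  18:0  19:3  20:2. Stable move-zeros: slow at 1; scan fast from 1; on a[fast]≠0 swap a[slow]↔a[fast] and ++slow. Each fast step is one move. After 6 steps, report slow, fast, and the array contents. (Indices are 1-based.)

slow=2, fast=7, a=[8, 0, 0, 0, 0, 0, 0, 0, 0, 0, 3, 0, 0, 7, 0, 0, 0, 0, 3, 2]

(s=1,f=1) a[fast]=8≠0 swap→a[1]=8 → slow++,fast++
(s=2,f=2) a[fast]=0 → fast++
(s=2,f=3) a[fast]=0 → fast++
(s=2,f=4) a[fast]=0 → fast++
(s=2,f=5) a[fast]=0 → fast++
(s=2,f=6) a[fast]=0 → fast++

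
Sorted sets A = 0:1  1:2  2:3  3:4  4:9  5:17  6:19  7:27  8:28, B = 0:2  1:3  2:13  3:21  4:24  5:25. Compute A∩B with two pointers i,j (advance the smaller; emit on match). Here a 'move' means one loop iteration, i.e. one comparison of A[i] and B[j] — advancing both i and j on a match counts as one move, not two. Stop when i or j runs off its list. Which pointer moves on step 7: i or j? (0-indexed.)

i

i=0 j=0: 1<2, i++
i=1 j=0: 2==2 emit, i++,j++
i=2 j=1: 3==3 emit, i++,j++
i=3 j=2: 4<13, i++
i=4 j=2: 9<13, i++
i=5 j=2: 17>13, j++
i=5 j=3: 17<21, i++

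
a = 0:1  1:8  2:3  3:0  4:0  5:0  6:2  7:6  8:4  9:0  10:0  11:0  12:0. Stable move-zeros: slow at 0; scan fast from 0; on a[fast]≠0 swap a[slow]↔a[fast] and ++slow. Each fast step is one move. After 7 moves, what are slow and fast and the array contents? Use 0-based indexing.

slow=0 fast=0: a[fast]=1≠0 swap→a[0]=1, slow++,fast++
slow=1 fast=1: a[fast]=8≠0 swap→a[1]=8, slow++,fast++
slow=2 fast=2: a[fast]=3≠0 swap→a[2]=3, slow++,fast++
slow=3 fast=3: a[fast]=0, fast++
slow=3 fast=4: a[fast]=0, fast++
slow=3 fast=5: a[fast]=0, fast++
slow=3 fast=6: a[fast]=2≠0 swap→a[3]=2, slow++,fast++

slow=4, fast=7, a=[1, 8, 3, 2, 0, 0, 0, 6, 4, 0, 0, 0, 0]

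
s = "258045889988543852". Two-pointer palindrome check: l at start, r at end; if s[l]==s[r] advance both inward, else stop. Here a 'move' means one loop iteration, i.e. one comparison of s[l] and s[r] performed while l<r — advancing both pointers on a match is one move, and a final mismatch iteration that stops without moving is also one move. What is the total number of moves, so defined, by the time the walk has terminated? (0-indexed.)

4 moves

l=0 r=17: '2'=='2', l++,r--
l=1 r=16: '5'=='5', l++,r--
l=2 r=15: '8'=='8', l++,r--
l=3 r=14: '0'!='3', stop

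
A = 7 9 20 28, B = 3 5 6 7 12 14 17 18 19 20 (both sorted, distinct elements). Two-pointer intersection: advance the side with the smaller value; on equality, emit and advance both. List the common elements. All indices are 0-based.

[i=0,j=0] 7>3 → j++
[i=0,j=1] 7>5 → j++
[i=0,j=2] 7>6 → j++
[i=0,j=3] 7==7 emit → i++,j++
[i=1,j=4] 9<12 → i++
[i=2,j=4] 20>12 → j++
[i=2,j=5] 20>14 → j++
[i=2,j=6] 20>17 → j++
[i=2,j=7] 20>18 → j++
[i=2,j=8] 20>19 → j++
[i=2,j=9] 20==20 emit → i++,j++

intersection = [7, 20]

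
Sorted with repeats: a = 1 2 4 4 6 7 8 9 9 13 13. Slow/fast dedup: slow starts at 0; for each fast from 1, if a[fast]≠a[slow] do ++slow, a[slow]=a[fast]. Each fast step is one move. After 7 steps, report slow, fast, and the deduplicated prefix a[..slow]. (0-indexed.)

slow=0 fast=1: a[fast]=2≠a[slow]=1 write a[1]=2, slow++,fast++
slow=1 fast=2: a[fast]=4≠a[slow]=2 write a[2]=4, slow++,fast++
slow=2 fast=3: a[fast]=4=a[slow] dup, fast++
slow=2 fast=4: a[fast]=6≠a[slow]=4 write a[3]=6, slow++,fast++
slow=3 fast=5: a[fast]=7≠a[slow]=6 write a[4]=7, slow++,fast++
slow=4 fast=6: a[fast]=8≠a[slow]=7 write a[5]=8, slow++,fast++
slow=5 fast=7: a[fast]=9≠a[slow]=8 write a[6]=9, slow++,fast++

slow=6, fast=8, prefix=[1, 2, 4, 6, 7, 8, 9]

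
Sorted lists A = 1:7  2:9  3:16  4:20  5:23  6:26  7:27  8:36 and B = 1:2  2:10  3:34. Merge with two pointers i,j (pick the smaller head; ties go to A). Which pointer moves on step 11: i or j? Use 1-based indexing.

i=1 j=1: A[i]=7>B[j]=2 take 2, j++
i=1 j=2: A[i]=7<=B[j]=10 take 7, i++
i=2 j=2: A[i]=9<=B[j]=10 take 9, i++
i=3 j=2: A[i]=16>B[j]=10 take 10, j++
i=3 j=3: A[i]=16<=B[j]=34 take 16, i++
i=4 j=3: A[i]=20<=B[j]=34 take 20, i++
i=5 j=3: A[i]=23<=B[j]=34 take 23, i++
i=6 j=3: A[i]=26<=B[j]=34 take 26, i++
i=7 j=3: A[i]=27<=B[j]=34 take 27, i++
i=8 j=3: A[i]=36>B[j]=34 take 34, j++
i=8 j=4: B done, take A[i]=36, i++

i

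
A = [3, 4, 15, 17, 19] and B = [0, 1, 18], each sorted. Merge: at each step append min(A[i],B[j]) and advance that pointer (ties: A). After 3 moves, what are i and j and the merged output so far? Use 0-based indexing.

[i=0,j=0] A[i]=3>B[j]=0 take 0 → j++
[i=0,j=1] A[i]=3>B[j]=1 take 1 → j++
[i=0,j=2] A[i]=3<=B[j]=18 take 3 → i++

i=1, j=2, merged so far=[0, 1, 3]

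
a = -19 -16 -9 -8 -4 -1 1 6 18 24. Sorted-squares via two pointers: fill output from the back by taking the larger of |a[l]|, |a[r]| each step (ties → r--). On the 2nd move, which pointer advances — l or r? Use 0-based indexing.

l=0 r=9: |-19|<=|24| out[9]=576, r--
l=0 r=8: |-19|>|18| out[8]=361, l++

l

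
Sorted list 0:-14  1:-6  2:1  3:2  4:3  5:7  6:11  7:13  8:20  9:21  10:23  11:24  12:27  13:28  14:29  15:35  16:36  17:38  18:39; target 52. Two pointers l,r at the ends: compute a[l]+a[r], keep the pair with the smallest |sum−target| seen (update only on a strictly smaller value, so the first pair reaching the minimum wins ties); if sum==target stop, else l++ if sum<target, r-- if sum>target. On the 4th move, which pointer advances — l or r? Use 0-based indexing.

[0,18] -14+39=25 d=27 * → l++
[1,18] -6+39=33 d=19 * → l++
[2,18] 1+39=40 d=12 * → l++
[3,18] 2+39=41 d=11 * → l++

l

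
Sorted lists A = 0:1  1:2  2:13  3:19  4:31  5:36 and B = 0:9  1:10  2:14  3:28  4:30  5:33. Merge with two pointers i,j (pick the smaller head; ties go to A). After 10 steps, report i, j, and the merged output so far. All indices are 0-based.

[i=0,j=0] A[i]=1<=B[j]=9 take 1 → i++
[i=1,j=0] A[i]=2<=B[j]=9 take 2 → i++
[i=2,j=0] A[i]=13>B[j]=9 take 9 → j++
[i=2,j=1] A[i]=13>B[j]=10 take 10 → j++
[i=2,j=2] A[i]=13<=B[j]=14 take 13 → i++
[i=3,j=2] A[i]=19>B[j]=14 take 14 → j++
[i=3,j=3] A[i]=19<=B[j]=28 take 19 → i++
[i=4,j=3] A[i]=31>B[j]=28 take 28 → j++
[i=4,j=4] A[i]=31>B[j]=30 take 30 → j++
[i=4,j=5] A[i]=31<=B[j]=33 take 31 → i++

i=5, j=5, merged so far=[1, 2, 9, 10, 13, 14, 19, 28, 30, 31]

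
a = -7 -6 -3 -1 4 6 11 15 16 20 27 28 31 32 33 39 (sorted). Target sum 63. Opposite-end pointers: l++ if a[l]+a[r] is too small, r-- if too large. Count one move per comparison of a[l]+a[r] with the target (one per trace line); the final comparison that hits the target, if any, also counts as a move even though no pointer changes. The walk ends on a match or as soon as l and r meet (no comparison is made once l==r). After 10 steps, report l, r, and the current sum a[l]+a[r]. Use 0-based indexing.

l=0 r=15: -7+39=32 <63, l++
l=1 r=15: -6+39=33 <63, l++
l=2 r=15: -3+39=36 <63, l++
l=3 r=15: -1+39=38 <63, l++
l=4 r=15: 4+39=43 <63, l++
l=5 r=15: 6+39=45 <63, l++
l=6 r=15: 11+39=50 <63, l++
l=7 r=15: 15+39=54 <63, l++
l=8 r=15: 16+39=55 <63, l++
l=9 r=15: 20+39=59 <63, l++

l=10, r=15, sum=66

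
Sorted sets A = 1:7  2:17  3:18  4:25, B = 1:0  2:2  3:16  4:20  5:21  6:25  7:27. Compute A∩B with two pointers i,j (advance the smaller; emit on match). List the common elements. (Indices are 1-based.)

intersection = [25]

i=1 j=1: 7>0, j++
i=1 j=2: 7>2, j++
i=1 j=3: 7<16, i++
i=2 j=3: 17>16, j++
i=2 j=4: 17<20, i++
i=3 j=4: 18<20, i++
i=4 j=4: 25>20, j++
i=4 j=5: 25>21, j++
i=4 j=6: 25==25 emit, i++,j++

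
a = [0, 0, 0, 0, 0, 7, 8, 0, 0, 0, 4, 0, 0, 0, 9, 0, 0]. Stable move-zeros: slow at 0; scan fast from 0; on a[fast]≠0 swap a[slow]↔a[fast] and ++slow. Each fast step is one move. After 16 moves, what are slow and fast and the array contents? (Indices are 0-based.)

slow=0 fast=0: a[fast]=0, fast++
slow=0 fast=1: a[fast]=0, fast++
slow=0 fast=2: a[fast]=0, fast++
slow=0 fast=3: a[fast]=0, fast++
slow=0 fast=4: a[fast]=0, fast++
slow=0 fast=5: a[fast]=7≠0 swap→a[0]=7, slow++,fast++
slow=1 fast=6: a[fast]=8≠0 swap→a[1]=8, slow++,fast++
slow=2 fast=7: a[fast]=0, fast++
slow=2 fast=8: a[fast]=0, fast++
slow=2 fast=9: a[fast]=0, fast++
slow=2 fast=10: a[fast]=4≠0 swap→a[2]=4, slow++,fast++
slow=3 fast=11: a[fast]=0, fast++
slow=3 fast=12: a[fast]=0, fast++
slow=3 fast=13: a[fast]=0, fast++
slow=3 fast=14: a[fast]=9≠0 swap→a[3]=9, slow++,fast++
slow=4 fast=15: a[fast]=0, fast++

slow=4, fast=16, a=[7, 8, 4, 9, 0, 0, 0, 0, 0, 0, 0, 0, 0, 0, 0, 0, 0]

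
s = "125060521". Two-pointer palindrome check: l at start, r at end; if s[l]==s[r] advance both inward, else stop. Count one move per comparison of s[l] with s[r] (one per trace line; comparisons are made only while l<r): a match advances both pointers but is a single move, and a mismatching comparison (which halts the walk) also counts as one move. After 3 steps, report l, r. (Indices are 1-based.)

l=1 r=9: '1'=='1', l++,r--
l=2 r=8: '2'=='2', l++,r--
l=3 r=7: '5'=='5', l++,r--

l=4, r=6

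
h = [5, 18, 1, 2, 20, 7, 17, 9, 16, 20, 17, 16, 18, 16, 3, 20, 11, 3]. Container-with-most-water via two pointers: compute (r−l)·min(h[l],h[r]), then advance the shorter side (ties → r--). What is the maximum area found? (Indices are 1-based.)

[1,18] min(5,3)*17=51 best=51 * → r--
[1,17] min(5,11)*16=80 best=80 * → l++
[2,17] min(18,11)*15=165 best=165 * → r--
[2,16] min(18,20)*14=252 best=252 * → l++
[3,16] min(1,20)*13=13 best=252 → l++
[4,16] min(2,20)*12=24 best=252 → l++
[5,16] min(20,20)*11=220 best=252 → r--
[5,15] min(20,3)*10=30 best=252 → r--
[5,14] min(20,16)*9=144 best=252 → r--
[5,13] min(20,18)*8=144 best=252 → r--
[5,12] min(20,16)*7=112 best=252 → r--
[5,11] min(20,17)*6=102 best=252 → r--
[5,10] min(20,20)*5=100 best=252 → r--
[5,9] min(20,16)*4=64 best=252 → r--
[5,8] min(20,9)*3=27 best=252 → r--
[5,7] min(20,17)*2=34 best=252 → r--
[5,6] min(20,7)*1=7 best=252 → r--

max area = 252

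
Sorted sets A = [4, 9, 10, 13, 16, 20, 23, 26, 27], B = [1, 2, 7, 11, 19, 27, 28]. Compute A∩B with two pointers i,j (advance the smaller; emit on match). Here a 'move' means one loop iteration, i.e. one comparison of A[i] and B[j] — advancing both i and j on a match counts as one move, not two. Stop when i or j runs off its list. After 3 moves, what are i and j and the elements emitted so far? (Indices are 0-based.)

i=1, j=2, emitted=[]

i=0 j=0: 4>1, j++
i=0 j=1: 4>2, j++
i=0 j=2: 4<7, i++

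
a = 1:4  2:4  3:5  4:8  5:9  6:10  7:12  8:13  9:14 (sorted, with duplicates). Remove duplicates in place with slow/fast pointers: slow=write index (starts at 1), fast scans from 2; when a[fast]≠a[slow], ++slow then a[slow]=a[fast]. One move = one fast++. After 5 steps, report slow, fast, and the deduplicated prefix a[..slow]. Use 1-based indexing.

slow=5, fast=7, prefix=[4, 5, 8, 9, 10]

(s=1,f=2) a[fast]=4=a[slow] dup → fast++
(s=1,f=3) a[fast]=5≠a[slow]=4 write a[2]=5 → slow++,fast++
(s=2,f=4) a[fast]=8≠a[slow]=5 write a[3]=8 → slow++,fast++
(s=3,f=5) a[fast]=9≠a[slow]=8 write a[4]=9 → slow++,fast++
(s=4,f=6) a[fast]=10≠a[slow]=9 write a[5]=10 → slow++,fast++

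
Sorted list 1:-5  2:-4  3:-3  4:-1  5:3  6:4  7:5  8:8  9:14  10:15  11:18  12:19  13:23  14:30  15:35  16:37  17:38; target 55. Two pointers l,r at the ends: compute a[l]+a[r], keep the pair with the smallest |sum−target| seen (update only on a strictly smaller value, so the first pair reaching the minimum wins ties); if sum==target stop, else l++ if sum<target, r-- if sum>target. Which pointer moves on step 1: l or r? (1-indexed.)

l

[1,17] -5+38=33 d=22 * → l++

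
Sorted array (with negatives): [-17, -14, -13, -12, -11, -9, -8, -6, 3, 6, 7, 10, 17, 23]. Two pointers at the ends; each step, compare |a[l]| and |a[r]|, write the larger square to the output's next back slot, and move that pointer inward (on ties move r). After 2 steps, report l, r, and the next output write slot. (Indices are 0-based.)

l=0, r=11, next write slot=11

[0,13] |-17|<=|23| out[13]=529 → r--
[0,12] |-17|<=|17| out[12]=289 → r--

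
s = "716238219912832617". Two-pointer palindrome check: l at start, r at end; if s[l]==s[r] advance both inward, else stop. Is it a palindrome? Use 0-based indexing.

palindrome

l=0 r=17: '7'=='7', l++,r--
l=1 r=16: '1'=='1', l++,r--
l=2 r=15: '6'=='6', l++,r--
l=3 r=14: '2'=='2', l++,r--
l=4 r=13: '3'=='3', l++,r--
l=5 r=12: '8'=='8', l++,r--
l=6 r=11: '2'=='2', l++,r--
l=7 r=10: '1'=='1', l++,r--
l=8 r=9: '9'=='9', l++,r--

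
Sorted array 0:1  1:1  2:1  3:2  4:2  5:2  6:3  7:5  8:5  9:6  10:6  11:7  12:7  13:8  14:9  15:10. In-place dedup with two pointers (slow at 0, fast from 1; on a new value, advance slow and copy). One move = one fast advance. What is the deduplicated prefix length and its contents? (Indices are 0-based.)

(s=0,f=1) a[fast]=1=a[slow] dup → fast++
(s=0,f=2) a[fast]=1=a[slow] dup → fast++
(s=0,f=3) a[fast]=2≠a[slow]=1 write a[1]=2 → slow++,fast++
(s=1,f=4) a[fast]=2=a[slow] dup → fast++
(s=1,f=5) a[fast]=2=a[slow] dup → fast++
(s=1,f=6) a[fast]=3≠a[slow]=2 write a[2]=3 → slow++,fast++
(s=2,f=7) a[fast]=5≠a[slow]=3 write a[3]=5 → slow++,fast++
(s=3,f=8) a[fast]=5=a[slow] dup → fast++
(s=3,f=9) a[fast]=6≠a[slow]=5 write a[4]=6 → slow++,fast++
(s=4,f=10) a[fast]=6=a[slow] dup → fast++
(s=4,f=11) a[fast]=7≠a[slow]=6 write a[5]=7 → slow++,fast++
(s=5,f=12) a[fast]=7=a[slow] dup → fast++
(s=5,f=13) a[fast]=8≠a[slow]=7 write a[6]=8 → slow++,fast++
(s=6,f=14) a[fast]=9≠a[slow]=8 write a[7]=9 → slow++,fast++
(s=7,f=15) a[fast]=10≠a[slow]=9 write a[8]=10 → slow++,fast++

length 9; prefix = [1, 2, 3, 5, 6, 7, 8, 9, 10]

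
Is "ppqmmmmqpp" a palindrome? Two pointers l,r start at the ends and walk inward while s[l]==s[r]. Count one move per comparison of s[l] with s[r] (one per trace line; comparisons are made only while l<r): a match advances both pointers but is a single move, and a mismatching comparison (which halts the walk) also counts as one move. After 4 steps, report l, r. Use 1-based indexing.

l=5, r=6

l=1 r=10: 'p'=='p', l++,r--
l=2 r=9: 'p'=='p', l++,r--
l=3 r=8: 'q'=='q', l++,r--
l=4 r=7: 'm'=='m', l++,r--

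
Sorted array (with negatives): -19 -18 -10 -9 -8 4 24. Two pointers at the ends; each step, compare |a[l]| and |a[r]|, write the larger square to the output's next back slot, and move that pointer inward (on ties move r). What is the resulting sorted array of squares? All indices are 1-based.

[1,7] |-19|<=|24| out[7]=576 → r--
[1,6] |-19|>|4| out[6]=361 → l++
[2,6] |-18|>|4| out[5]=324 → l++
[3,6] |-10|>|4| out[4]=100 → l++
[4,6] |-9|>|4| out[3]=81 → l++
[5,6] |-8|>|4| out[2]=64 → l++
[6,6] |4|<=|4| out[1]=16 → r--

[16, 64, 81, 100, 324, 361, 576]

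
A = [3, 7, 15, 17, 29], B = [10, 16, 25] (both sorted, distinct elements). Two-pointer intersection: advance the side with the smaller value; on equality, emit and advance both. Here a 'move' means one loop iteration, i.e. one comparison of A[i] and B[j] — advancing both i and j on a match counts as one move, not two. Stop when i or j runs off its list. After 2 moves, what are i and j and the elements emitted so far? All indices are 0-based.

i=2, j=0, emitted=[]

i=0 j=0: 3<10, i++
i=1 j=0: 7<10, i++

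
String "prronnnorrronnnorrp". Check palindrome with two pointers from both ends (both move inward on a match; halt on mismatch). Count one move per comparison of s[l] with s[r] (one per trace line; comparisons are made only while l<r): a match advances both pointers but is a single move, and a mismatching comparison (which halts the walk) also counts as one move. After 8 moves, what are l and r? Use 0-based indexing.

l=8, r=10

[0,18] 'p'=='p' → l++,r--
[1,17] 'r'=='r' → l++,r--
[2,16] 'r'=='r' → l++,r--
[3,15] 'o'=='o' → l++,r--
[4,14] 'n'=='n' → l++,r--
[5,13] 'n'=='n' → l++,r--
[6,12] 'n'=='n' → l++,r--
[7,11] 'o'=='o' → l++,r--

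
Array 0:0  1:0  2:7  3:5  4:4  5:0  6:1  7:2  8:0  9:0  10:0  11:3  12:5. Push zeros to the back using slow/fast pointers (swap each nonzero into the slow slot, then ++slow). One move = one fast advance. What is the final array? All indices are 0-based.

(s=0,f=0) a[fast]=0 → fast++
(s=0,f=1) a[fast]=0 → fast++
(s=0,f=2) a[fast]=7≠0 swap→a[0]=7 → slow++,fast++
(s=1,f=3) a[fast]=5≠0 swap→a[1]=5 → slow++,fast++
(s=2,f=4) a[fast]=4≠0 swap→a[2]=4 → slow++,fast++
(s=3,f=5) a[fast]=0 → fast++
(s=3,f=6) a[fast]=1≠0 swap→a[3]=1 → slow++,fast++
(s=4,f=7) a[fast]=2≠0 swap→a[4]=2 → slow++,fast++
(s=5,f=8) a[fast]=0 → fast++
(s=5,f=9) a[fast]=0 → fast++
(s=5,f=10) a[fast]=0 → fast++
(s=5,f=11) a[fast]=3≠0 swap→a[5]=3 → slow++,fast++
(s=6,f=12) a[fast]=5≠0 swap→a[6]=5 → slow++,fast++

[7, 5, 4, 1, 2, 3, 5, 0, 0, 0, 0, 0, 0]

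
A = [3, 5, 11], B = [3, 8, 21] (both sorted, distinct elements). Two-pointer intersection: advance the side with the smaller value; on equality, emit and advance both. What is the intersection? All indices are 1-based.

intersection = [3]

i=1 j=1: 3==3 emit, i++,j++
i=2 j=2: 5<8, i++
i=3 j=2: 11>8, j++
i=3 j=3: 11<21, i++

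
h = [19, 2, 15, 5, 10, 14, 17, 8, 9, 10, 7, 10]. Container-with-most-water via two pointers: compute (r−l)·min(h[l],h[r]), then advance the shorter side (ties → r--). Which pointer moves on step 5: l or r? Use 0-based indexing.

r

[0,11] min(19,10)*11=110 best=110 * → r--
[0,10] min(19,7)*10=70 best=110 → r--
[0,9] min(19,10)*9=90 best=110 → r--
[0,8] min(19,9)*8=72 best=110 → r--
[0,7] min(19,8)*7=56 best=110 → r--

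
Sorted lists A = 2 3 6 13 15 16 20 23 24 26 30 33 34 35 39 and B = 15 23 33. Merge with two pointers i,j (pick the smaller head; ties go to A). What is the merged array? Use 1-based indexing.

[i=1,j=1] A[i]=2<=B[j]=15 take 2 → i++
[i=2,j=1] A[i]=3<=B[j]=15 take 3 → i++
[i=3,j=1] A[i]=6<=B[j]=15 take 6 → i++
[i=4,j=1] A[i]=13<=B[j]=15 take 13 → i++
[i=5,j=1] A[i]=15<=B[j]=15 take 15 → i++
[i=6,j=1] A[i]=16>B[j]=15 take 15 → j++
[i=6,j=2] A[i]=16<=B[j]=23 take 16 → i++
[i=7,j=2] A[i]=20<=B[j]=23 take 20 → i++
[i=8,j=2] A[i]=23<=B[j]=23 take 23 → i++
[i=9,j=2] A[i]=24>B[j]=23 take 23 → j++
[i=9,j=3] A[i]=24<=B[j]=33 take 24 → i++
[i=10,j=3] A[i]=26<=B[j]=33 take 26 → i++
[i=11,j=3] A[i]=30<=B[j]=33 take 30 → i++
[i=12,j=3] A[i]=33<=B[j]=33 take 33 → i++
[i=13,j=3] A[i]=34>B[j]=33 take 33 → j++
[i=13,j=4] B done, take A[i]=34 → i++
[i=14,j=4] B done, take A[i]=35 → i++
[i=15,j=4] B done, take A[i]=39 → i++

[2, 3, 6, 13, 15, 15, 16, 20, 23, 23, 24, 26, 30, 33, 33, 34, 35, 39]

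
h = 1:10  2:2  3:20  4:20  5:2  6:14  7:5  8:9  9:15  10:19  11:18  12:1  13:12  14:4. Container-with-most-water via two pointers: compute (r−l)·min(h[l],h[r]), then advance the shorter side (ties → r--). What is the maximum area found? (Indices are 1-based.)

max area = 144

[1,14] min(10,4)*13=52 best=52 * → r--
[1,13] min(10,12)*12=120 best=120 * → l++
[2,13] min(2,12)*11=22 best=120 → l++
[3,13] min(20,12)*10=120 best=120 → r--
[3,12] min(20,1)*9=9 best=120 → r--
[3,11] min(20,18)*8=144 best=144 * → r--
[3,10] min(20,19)*7=133 best=144 → r--
[3,9] min(20,15)*6=90 best=144 → r--
[3,8] min(20,9)*5=45 best=144 → r--
[3,7] min(20,5)*4=20 best=144 → r--
[3,6] min(20,14)*3=42 best=144 → r--
[3,5] min(20,2)*2=4 best=144 → r--
[3,4] min(20,20)*1=20 best=144 → r--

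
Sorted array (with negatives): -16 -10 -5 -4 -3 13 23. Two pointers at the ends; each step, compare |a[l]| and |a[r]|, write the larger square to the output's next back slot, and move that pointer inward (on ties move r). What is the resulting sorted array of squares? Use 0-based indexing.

l=0 r=6: |-16|<=|23| out[6]=529, r--
l=0 r=5: |-16|>|13| out[5]=256, l++
l=1 r=5: |-10|<=|13| out[4]=169, r--
l=1 r=4: |-10|>|-3| out[3]=100, l++
l=2 r=4: |-5|>|-3| out[2]=25, l++
l=3 r=4: |-4|>|-3| out[1]=16, l++
l=4 r=4: |-3|<=|-3| out[0]=9, r--

[9, 16, 25, 100, 169, 256, 529]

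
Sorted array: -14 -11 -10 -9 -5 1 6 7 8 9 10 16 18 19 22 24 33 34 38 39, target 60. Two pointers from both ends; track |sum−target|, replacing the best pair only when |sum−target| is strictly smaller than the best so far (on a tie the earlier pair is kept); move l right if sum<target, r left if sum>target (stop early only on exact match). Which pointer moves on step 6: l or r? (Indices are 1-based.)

l

[1,20] -14+39=25 d=35 * → l++
[2,20] -11+39=28 d=32 * → l++
[3,20] -10+39=29 d=31 * → l++
[4,20] -9+39=30 d=30 * → l++
[5,20] -5+39=34 d=26 * → l++
[6,20] 1+39=40 d=20 * → l++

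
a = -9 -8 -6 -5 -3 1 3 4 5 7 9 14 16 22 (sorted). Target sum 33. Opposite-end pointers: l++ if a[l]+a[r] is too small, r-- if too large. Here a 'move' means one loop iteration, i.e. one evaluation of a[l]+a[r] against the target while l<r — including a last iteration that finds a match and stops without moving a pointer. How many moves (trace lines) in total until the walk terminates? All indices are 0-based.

[0,13] -9+22=13 <33 → l++
[1,13] -8+22=14 <33 → l++
[2,13] -6+22=16 <33 → l++
[3,13] -5+22=17 <33 → l++
[4,13] -3+22=19 <33 → l++
[5,13] 1+22=23 <33 → l++
[6,13] 3+22=25 <33 → l++
[7,13] 4+22=26 <33 → l++
[8,13] 5+22=27 <33 → l++
[9,13] 7+22=29 <33 → l++
[10,13] 9+22=31 <33 → l++
[11,13] 14+22=36 >33 → r--
[11,12] 14+16=30 <33 → l++

13 moves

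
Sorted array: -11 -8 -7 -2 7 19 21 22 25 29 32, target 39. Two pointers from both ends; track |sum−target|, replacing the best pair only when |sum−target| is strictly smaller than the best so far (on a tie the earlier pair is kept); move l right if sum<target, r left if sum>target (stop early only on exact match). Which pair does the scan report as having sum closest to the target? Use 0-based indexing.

pair (7, 32) with sum 39 (|Δ|=0)

[0,10] -11+32=21 d=18 * → l++
[1,10] -8+32=24 d=15 * → l++
[2,10] -7+32=25 d=14 * → l++
[3,10] -2+32=30 d=9 * → l++
[4,10] 7+32=39 d=0 * → stop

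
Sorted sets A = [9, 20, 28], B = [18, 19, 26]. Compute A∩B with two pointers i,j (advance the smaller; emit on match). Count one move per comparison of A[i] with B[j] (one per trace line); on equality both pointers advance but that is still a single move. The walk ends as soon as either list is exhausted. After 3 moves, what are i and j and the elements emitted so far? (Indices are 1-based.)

i=2, j=3, emitted=[]

i=1 j=1: 9<18, i++
i=2 j=1: 20>18, j++
i=2 j=2: 20>19, j++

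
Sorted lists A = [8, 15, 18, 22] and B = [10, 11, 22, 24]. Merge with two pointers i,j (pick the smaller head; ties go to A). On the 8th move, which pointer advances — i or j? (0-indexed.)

j

[i=0,j=0] A[i]=8<=B[j]=10 take 8 → i++
[i=1,j=0] A[i]=15>B[j]=10 take 10 → j++
[i=1,j=1] A[i]=15>B[j]=11 take 11 → j++
[i=1,j=2] A[i]=15<=B[j]=22 take 15 → i++
[i=2,j=2] A[i]=18<=B[j]=22 take 18 → i++
[i=3,j=2] A[i]=22<=B[j]=22 take 22 → i++
[i=4,j=2] A done, take B[j]=22 → j++
[i=4,j=3] A done, take B[j]=24 → j++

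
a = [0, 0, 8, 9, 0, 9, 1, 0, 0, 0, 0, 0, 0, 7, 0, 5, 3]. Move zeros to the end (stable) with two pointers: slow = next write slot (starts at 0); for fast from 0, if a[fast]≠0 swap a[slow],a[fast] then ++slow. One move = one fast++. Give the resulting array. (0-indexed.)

[8, 9, 9, 1, 7, 5, 3, 0, 0, 0, 0, 0, 0, 0, 0, 0, 0]

slow=0 fast=0: a[fast]=0, fast++
slow=0 fast=1: a[fast]=0, fast++
slow=0 fast=2: a[fast]=8≠0 swap→a[0]=8, slow++,fast++
slow=1 fast=3: a[fast]=9≠0 swap→a[1]=9, slow++,fast++
slow=2 fast=4: a[fast]=0, fast++
slow=2 fast=5: a[fast]=9≠0 swap→a[2]=9, slow++,fast++
slow=3 fast=6: a[fast]=1≠0 swap→a[3]=1, slow++,fast++
slow=4 fast=7: a[fast]=0, fast++
slow=4 fast=8: a[fast]=0, fast++
slow=4 fast=9: a[fast]=0, fast++
slow=4 fast=10: a[fast]=0, fast++
slow=4 fast=11: a[fast]=0, fast++
slow=4 fast=12: a[fast]=0, fast++
slow=4 fast=13: a[fast]=7≠0 swap→a[4]=7, slow++,fast++
slow=5 fast=14: a[fast]=0, fast++
slow=5 fast=15: a[fast]=5≠0 swap→a[5]=5, slow++,fast++
slow=6 fast=16: a[fast]=3≠0 swap→a[6]=3, slow++,fast++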